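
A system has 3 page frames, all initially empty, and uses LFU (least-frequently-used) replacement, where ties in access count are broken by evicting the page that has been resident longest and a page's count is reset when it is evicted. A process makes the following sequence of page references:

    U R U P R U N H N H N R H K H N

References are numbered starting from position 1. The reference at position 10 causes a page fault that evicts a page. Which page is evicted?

N

pos 1: U: fault, frames {U}
pos 2: R: fault, frames {U,R}
pos 3: U: hit
pos 4: P: fault, frames {U,R,P}
pos 5: R: hit
pos 6: U: hit
pos 7: N: fault, evict P, frames {U,R,N}
pos 8: H: fault, evict N, frames {U,R,H}
pos 9: N: fault, evict H, frames {U,R,N}
pos 10: H: fault, evict N, frames {U,R,H}
At position 10, page N is evicted.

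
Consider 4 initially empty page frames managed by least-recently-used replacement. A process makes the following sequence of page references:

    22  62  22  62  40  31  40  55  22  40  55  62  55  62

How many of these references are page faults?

22 -> fault, frames [22]
62 -> fault, frames [22, 62]
22 -> hit
62 -> hit
40 -> fault, frames [22, 62, 40]
31 -> fault, frames [22, 62, 40, 31]
40 -> hit
55 -> fault, evict 22, frames [62, 31, 40, 55]
22 -> fault, evict 62, frames [31, 40, 55, 22]
40 -> hit
55 -> hit
62 -> fault, evict 31, frames [22, 40, 55, 62]
55 -> hit
62 -> hit
Page faults: 7.

7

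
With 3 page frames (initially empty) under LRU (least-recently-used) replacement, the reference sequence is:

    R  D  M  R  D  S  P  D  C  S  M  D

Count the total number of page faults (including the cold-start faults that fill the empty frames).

R: miss, frames [R]
D: miss, frames [R, D]
M: miss, frames [R, D, M]
R: hit
D: hit
S: miss, evict M, frames [R, D, S]
P: miss, evict R, frames [D, S, P]
D: hit
C: miss, evict S, frames [P, D, C]
S: miss, evict P, frames [D, C, S]
M: miss, evict D, frames [C, S, M]
D: miss, evict C, frames [S, M, D]
Page faults: 9.

9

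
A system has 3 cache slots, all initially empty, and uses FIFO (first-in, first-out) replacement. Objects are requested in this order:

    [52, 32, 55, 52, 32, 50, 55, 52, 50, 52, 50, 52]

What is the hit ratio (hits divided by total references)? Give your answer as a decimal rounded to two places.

52 → fault, frames [52]
32 → fault, frames [52, 32]
55 → fault, frames [52, 32, 55]
52 → hit
32 → hit
50 → fault, evict 52, frames [32, 55, 50]
55 → hit
52 → fault, evict 32, frames [55, 50, 52]
50 → hit
52 → hit
50 → hit
52 → hit
Hits: 7 of 12 references → 7/12 = 0.5833.

0.58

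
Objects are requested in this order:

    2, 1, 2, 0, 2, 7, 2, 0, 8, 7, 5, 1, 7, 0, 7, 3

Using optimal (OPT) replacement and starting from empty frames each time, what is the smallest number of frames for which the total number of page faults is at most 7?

f=1: 16 faults
f=2: 10 faults
f=3: 8 faults
f=4: 7 faults
f=5: 7 faults
f=6: 7 faults
f=7: 7 faults
Smallest f with faults ≤ 7 is 4.

4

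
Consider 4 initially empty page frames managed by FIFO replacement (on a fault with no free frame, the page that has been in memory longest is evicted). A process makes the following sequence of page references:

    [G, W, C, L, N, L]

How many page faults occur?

G -> miss, frames (G)
W -> miss, frames (G W)
C -> miss, frames (G W C)
L -> miss, frames (G W C L)
N -> miss, evict G, frames (W C L N)
L -> hit
Page faults: 5.

5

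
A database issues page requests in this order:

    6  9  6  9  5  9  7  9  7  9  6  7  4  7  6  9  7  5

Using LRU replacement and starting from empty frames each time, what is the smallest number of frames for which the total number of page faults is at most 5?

f=1: 18 faults
f=2: 11 faults
f=3: 8 faults
f=4: 6 faults
f=5: 5 faults
Smallest f with faults ≤ 5 is 5.

5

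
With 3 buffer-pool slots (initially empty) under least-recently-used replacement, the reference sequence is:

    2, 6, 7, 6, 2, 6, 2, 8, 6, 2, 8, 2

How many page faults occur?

2: miss, frames (2)
6: miss, frames (2 6)
7: miss, frames (2 6 7)
6: hit
2: hit
6: hit
2: hit
8: miss, evict 7, frames (6 2 8)
6: hit
2: hit
8: hit
2: hit
Page faults: 4.

4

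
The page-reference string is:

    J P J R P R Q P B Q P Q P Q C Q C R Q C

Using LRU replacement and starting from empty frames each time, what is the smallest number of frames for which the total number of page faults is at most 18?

f=1: 20 faults
f=2: 13 faults
f=3: 7 faults
f=4: 7 faults
f=5: 6 faults
f=6: 6 faults
Smallest f with faults ≤ 18 is 2.

2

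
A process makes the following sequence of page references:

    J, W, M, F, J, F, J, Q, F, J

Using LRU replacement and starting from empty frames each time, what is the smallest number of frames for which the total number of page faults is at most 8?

f=1: 10 faults
f=2: 8 faults
f=3: 6 faults
f=4: 5 faults
f=5: 5 faults
Smallest f with faults ≤ 8 is 2.

2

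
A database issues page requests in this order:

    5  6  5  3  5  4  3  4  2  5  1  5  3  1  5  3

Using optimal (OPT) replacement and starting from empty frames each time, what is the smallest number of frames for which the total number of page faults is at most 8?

3

f=1: 16 faults
f=2: 9 faults
f=3: 6 faults
f=4: 6 faults
f=5: 6 faults
f=6: 6 faults
Smallest f with faults ≤ 8 is 3.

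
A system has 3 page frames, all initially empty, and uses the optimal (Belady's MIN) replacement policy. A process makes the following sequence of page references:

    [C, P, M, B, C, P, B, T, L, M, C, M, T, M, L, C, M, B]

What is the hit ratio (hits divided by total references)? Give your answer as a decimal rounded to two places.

C → fault, frames (C)
P → fault, frames (C P)
M → fault, frames (C P M)
B → fault, evict M, frames (C P B)
C → hit
P → hit
B → hit
T → fault, evict P, frames (C B T)
L → fault, evict B, frames (C T L)
M → fault, evict L, frames (C T M)
C → hit
M → hit
T → hit
M → hit
L → fault, evict T, frames (C M L)
C → hit
M → hit
B → fault, evict L, frames (C M B)
Hits: 9 of 18 references → 9/18 = 0.5000.

0.50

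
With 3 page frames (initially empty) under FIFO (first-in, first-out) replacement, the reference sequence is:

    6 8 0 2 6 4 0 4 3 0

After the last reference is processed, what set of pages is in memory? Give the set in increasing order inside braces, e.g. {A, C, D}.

6: fault, frames [6]
8: fault, frames [6, 8]
0: fault, frames [6, 8, 0]
2: fault, evict 6, frames [8, 0, 2]
6: fault, evict 8, frames [0, 2, 6]
4: fault, evict 0, frames [2, 6, 4]
0: fault, evict 2, frames [6, 4, 0]
4: hit
3: fault, evict 6, frames [4, 0, 3]
0: hit

{0, 3, 4}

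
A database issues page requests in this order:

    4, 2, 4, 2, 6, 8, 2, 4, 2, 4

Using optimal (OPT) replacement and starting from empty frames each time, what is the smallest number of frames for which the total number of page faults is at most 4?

3

f=1: 10 faults
f=2: 5 faults
f=3: 4 faults
f=4: 4 faults
Smallest f with faults ≤ 4 is 3.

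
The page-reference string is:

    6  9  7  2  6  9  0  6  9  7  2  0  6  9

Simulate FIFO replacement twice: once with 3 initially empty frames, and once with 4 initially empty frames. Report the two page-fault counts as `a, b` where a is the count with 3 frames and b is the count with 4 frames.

11, 12

3 frames: F F F F F F F . . F F . F F → 11 faults.
4 frames: F F F F . . F F F F F F F F → 12 faults.
12 > 11: adding a frame increased faults — Belady's anomaly.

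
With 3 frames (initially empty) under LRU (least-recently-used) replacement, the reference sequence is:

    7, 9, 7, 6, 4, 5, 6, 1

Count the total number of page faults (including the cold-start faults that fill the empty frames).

7: fault, frames (7)
9: fault, frames (7 9)
7: hit
6: fault, frames (9 7 6)
4: fault, evict 9, frames (7 6 4)
5: fault, evict 7, frames (6 4 5)
6: hit
1: fault, evict 4, frames (5 6 1)
Page faults: 6.

6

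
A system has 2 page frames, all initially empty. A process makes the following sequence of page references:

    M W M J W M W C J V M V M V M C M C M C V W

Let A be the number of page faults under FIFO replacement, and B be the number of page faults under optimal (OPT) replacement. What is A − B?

2

Under FIFO: F F . F . F F F F F F . . . . F . . . . F F → 12 faults.
Under OPT: F F . F . F . F F F . . . . . F . . . . F F → 10 faults.
A − B = 12 − 10 = 2.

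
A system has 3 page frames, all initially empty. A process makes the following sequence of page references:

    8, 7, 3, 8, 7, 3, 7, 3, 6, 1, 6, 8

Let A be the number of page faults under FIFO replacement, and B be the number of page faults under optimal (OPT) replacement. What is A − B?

Under FIFO: F F F . . . . . F F . F → 6 faults.
Under OPT: F F F . . . . . F F . . → 5 faults.
A − B = 6 − 5 = 1.

1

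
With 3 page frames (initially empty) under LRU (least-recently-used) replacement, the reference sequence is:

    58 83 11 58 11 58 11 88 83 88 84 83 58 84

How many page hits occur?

58 → fault, frames [58]
83 → fault, frames [58, 83]
11 → fault, frames [58, 83, 11]
58 → hit
11 → hit
58 → hit
11 → hit
88 → fault, evict 83, frames [58, 11, 88]
83 → fault, evict 58, frames [11, 88, 83]
88 → hit
84 → fault, evict 11, frames [83, 88, 84]
83 → hit
58 → fault, evict 88, frames [84, 83, 58]
84 → hit
Hits: 7.

7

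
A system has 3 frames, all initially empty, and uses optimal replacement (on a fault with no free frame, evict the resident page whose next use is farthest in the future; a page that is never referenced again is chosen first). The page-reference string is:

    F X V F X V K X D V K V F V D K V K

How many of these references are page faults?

7

F: miss, frames {F}
X: miss, frames {F,X}
V: miss, frames {F,X,V}
F: hit
X: hit
V: hit
K: miss, evict F, frames {X,V,K}
X: hit
D: miss, evict X, frames {V,K,D}
V: hit
K: hit
V: hit
F: miss, evict K, frames {V,D,F}
V: hit
D: hit
K: miss, evict F, frames {V,D,K}
V: hit
K: hit
Page faults: 7.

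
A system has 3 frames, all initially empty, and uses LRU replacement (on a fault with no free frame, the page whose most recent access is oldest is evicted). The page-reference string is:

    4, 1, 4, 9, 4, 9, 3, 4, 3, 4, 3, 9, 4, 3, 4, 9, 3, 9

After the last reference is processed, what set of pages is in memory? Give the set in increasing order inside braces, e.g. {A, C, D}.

{3, 4, 9}

4 -> miss, frames (4)
1 -> miss, frames (4 1)
4 -> hit
9 -> miss, frames (1 4 9)
4 -> hit
9 -> hit
3 -> miss, evict 1, frames (4 9 3)
4 -> hit
3 -> hit
4 -> hit
3 -> hit
9 -> hit
4 -> hit
3 -> hit
4 -> hit
9 -> hit
3 -> hit
9 -> hit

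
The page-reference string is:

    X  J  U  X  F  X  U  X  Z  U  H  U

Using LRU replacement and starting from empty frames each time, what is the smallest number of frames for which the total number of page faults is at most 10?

2

f=1: 12 faults
f=2: 9 faults
f=3: 6 faults
f=4: 6 faults
f=5: 6 faults
f=6: 6 faults
Smallest f with faults ≤ 10 is 2.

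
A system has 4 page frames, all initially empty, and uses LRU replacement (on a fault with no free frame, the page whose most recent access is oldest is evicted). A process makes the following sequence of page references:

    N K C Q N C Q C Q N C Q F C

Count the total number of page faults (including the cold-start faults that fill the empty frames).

5

N: fault, frames [N]
K: fault, frames [N, K]
C: fault, frames [N, K, C]
Q: fault, frames [N, K, C, Q]
N: hit
C: hit
Q: hit
C: hit
Q: hit
N: hit
C: hit
Q: hit
F: fault, evict K, frames [N, C, Q, F]
C: hit
Page faults: 5.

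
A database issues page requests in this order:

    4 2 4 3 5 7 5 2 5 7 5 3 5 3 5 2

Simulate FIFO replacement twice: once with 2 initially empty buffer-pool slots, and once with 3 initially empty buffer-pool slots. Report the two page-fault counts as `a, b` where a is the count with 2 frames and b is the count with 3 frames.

11, 8

2 frames: F F . F F F . F F F . F F . . F → 11 faults.
3 frames: F F . F F F . F . . . F F . . . → 8 faults.
8 < 11: adding a frame reduced faults, as is typical.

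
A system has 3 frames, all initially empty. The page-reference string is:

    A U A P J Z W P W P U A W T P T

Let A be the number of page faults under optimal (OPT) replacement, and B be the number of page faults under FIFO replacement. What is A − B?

-4

Under OPT: F F . F F F F . . . . F . F . . → 8 faults.
Under FIFO: F F . F F F F F . . F F F F F . → 12 faults.
A − B = 8 − 12 = -4.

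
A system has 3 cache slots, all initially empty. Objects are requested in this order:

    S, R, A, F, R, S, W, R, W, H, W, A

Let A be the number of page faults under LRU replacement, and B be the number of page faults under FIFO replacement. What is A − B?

Under LRU: F F F F . F F . . F . F → 8 faults.
Under FIFO: F F F F . F F F . F . F → 9 faults.
A − B = 8 − 9 = -1.

-1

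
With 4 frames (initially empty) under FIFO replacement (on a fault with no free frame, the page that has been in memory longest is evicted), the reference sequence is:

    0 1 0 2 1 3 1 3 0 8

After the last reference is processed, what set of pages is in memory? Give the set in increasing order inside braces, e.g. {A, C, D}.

0 -> miss, frames (0)
1 -> miss, frames (0 1)
0 -> hit
2 -> miss, frames (0 1 2)
1 -> hit
3 -> miss, frames (0 1 2 3)
1 -> hit
3 -> hit
0 -> hit
8 -> miss, evict 0, frames (1 2 3 8)

{1, 2, 3, 8}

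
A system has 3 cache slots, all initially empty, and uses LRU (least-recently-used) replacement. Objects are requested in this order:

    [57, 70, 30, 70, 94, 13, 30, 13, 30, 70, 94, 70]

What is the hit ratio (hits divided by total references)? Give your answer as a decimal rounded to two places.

0.33

57: fault, frames (57)
70: fault, frames (57 70)
30: fault, frames (57 70 30)
70: hit
94: fault, evict 57, frames (30 70 94)
13: fault, evict 30, frames (70 94 13)
30: fault, evict 70, frames (94 13 30)
13: hit
30: hit
70: fault, evict 94, frames (13 30 70)
94: fault, evict 13, frames (30 70 94)
70: hit
Hits: 4 of 12 references → 4/12 = 0.3333.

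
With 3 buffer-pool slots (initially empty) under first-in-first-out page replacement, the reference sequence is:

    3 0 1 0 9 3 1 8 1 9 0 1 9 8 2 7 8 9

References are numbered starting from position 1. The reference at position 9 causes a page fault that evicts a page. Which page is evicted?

pos 1: 3 -> miss, frames (3)
pos 2: 0 -> miss, frames (3 0)
pos 3: 1 -> miss, frames (3 0 1)
pos 4: 0 -> hit
pos 5: 9 -> miss, evict 3, frames (0 1 9)
pos 6: 3 -> miss, evict 0, frames (1 9 3)
pos 7: 1 -> hit
pos 8: 8 -> miss, evict 1, frames (9 3 8)
pos 9: 1 -> miss, evict 9, frames (3 8 1)
At position 9, page 9 is evicted.

9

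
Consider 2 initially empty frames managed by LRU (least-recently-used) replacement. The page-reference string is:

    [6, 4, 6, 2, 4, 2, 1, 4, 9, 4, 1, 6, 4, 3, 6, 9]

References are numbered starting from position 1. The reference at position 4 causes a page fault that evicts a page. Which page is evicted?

4

pos 1: 6 -> miss, frames {6}
pos 2: 4 -> miss, frames {6,4}
pos 3: 6 -> hit
pos 4: 2 -> miss, evict 4, frames {6,2}
At position 4, page 4 is evicted.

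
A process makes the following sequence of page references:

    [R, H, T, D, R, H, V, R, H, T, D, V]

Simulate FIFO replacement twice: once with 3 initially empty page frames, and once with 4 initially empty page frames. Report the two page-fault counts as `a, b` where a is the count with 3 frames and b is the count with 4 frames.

3 frames: F F F F F F F . . F F . → 9 faults.
4 frames: F F F F . . F F F F F F → 10 faults.
10 > 9: adding a frame increased faults — Belady's anomaly.

9, 10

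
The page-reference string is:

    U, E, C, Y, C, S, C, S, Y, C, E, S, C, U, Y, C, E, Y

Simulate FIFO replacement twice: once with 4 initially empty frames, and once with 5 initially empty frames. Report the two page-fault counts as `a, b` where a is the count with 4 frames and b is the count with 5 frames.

7, 5

4 frames: F F F F . F . . . . . . . F . . F . → 7 faults.
5 frames: F F F F . F . . . . . . . . . . . . → 5 faults.
5 < 7: adding a frame reduced faults, as is typical.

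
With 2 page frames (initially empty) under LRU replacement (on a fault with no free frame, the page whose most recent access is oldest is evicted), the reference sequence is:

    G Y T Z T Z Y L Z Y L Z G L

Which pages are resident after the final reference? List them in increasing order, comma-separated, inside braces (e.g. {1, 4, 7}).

{G, L}

G: miss, frames (G)
Y: miss, frames (G Y)
T: miss, evict G, frames (Y T)
Z: miss, evict Y, frames (T Z)
T: hit
Z: hit
Y: miss, evict T, frames (Z Y)
L: miss, evict Z, frames (Y L)
Z: miss, evict Y, frames (L Z)
Y: miss, evict L, frames (Z Y)
L: miss, evict Z, frames (Y L)
Z: miss, evict Y, frames (L Z)
G: miss, evict L, frames (Z G)
L: miss, evict Z, frames (G L)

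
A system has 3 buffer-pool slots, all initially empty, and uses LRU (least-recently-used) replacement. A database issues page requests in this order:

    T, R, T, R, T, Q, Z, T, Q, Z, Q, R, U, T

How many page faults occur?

7

T -> miss, frames [T]
R -> miss, frames [T, R]
T -> hit
R -> hit
T -> hit
Q -> miss, frames [R, T, Q]
Z -> miss, evict R, frames [T, Q, Z]
T -> hit
Q -> hit
Z -> hit
Q -> hit
R -> miss, evict T, frames [Z, Q, R]
U -> miss, evict Z, frames [Q, R, U]
T -> miss, evict Q, frames [R, U, T]
Page faults: 7.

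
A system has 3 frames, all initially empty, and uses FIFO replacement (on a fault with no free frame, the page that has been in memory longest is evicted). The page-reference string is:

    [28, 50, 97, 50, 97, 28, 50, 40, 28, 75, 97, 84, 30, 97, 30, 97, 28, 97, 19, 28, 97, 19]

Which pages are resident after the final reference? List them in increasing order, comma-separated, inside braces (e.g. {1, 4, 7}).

28 -> miss, frames (28)
50 -> miss, frames (28 50)
97 -> miss, frames (28 50 97)
50 -> hit
97 -> hit
28 -> hit
50 -> hit
40 -> miss, evict 28, frames (50 97 40)
28 -> miss, evict 50, frames (97 40 28)
75 -> miss, evict 97, frames (40 28 75)
97 -> miss, evict 40, frames (28 75 97)
84 -> miss, evict 28, frames (75 97 84)
30 -> miss, evict 75, frames (97 84 30)
97 -> hit
30 -> hit
97 -> hit
28 -> miss, evict 97, frames (84 30 28)
97 -> miss, evict 84, frames (30 28 97)
19 -> miss, evict 30, frames (28 97 19)
28 -> hit
97 -> hit
19 -> hit

{19, 28, 97}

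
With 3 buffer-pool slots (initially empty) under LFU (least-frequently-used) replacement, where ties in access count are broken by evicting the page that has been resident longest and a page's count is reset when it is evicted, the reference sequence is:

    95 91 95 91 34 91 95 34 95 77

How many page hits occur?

95: fault, frames {95}
91: fault, frames {95,91}
95: hit
91: hit
34: fault, frames {95,91,34}
91: hit
95: hit
34: hit
95: hit
77: fault, evict 34, frames {95,91,77}
Hits: 6.

6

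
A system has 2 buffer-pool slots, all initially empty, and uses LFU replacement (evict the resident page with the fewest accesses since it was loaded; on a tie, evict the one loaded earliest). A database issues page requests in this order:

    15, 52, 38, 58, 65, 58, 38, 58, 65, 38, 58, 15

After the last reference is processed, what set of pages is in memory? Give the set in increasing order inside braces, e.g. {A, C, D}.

15 → miss, frames [15]
52 → miss, frames [15, 52]
38 → miss, evict 15, frames [52, 38]
58 → miss, evict 52, frames [38, 58]
65 → miss, evict 38, frames [58, 65]
58 → hit
38 → miss, evict 65, frames [58, 38]
58 → hit
65 → miss, evict 38, frames [58, 65]
38 → miss, evict 65, frames [58, 38]
58 → hit
15 → miss, evict 38, frames [58, 15]

{15, 58}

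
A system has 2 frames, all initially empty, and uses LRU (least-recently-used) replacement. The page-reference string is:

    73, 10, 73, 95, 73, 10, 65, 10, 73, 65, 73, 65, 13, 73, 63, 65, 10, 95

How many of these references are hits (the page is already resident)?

5

73 → miss, frames [73]
10 → miss, frames [73, 10]
73 → hit
95 → miss, evict 10, frames [73, 95]
73 → hit
10 → miss, evict 95, frames [73, 10]
65 → miss, evict 73, frames [10, 65]
10 → hit
73 → miss, evict 65, frames [10, 73]
65 → miss, evict 10, frames [73, 65]
73 → hit
65 → hit
13 → miss, evict 73, frames [65, 13]
73 → miss, evict 65, frames [13, 73]
63 → miss, evict 13, frames [73, 63]
65 → miss, evict 73, frames [63, 65]
10 → miss, evict 63, frames [65, 10]
95 → miss, evict 65, frames [10, 95]
Hits: 5.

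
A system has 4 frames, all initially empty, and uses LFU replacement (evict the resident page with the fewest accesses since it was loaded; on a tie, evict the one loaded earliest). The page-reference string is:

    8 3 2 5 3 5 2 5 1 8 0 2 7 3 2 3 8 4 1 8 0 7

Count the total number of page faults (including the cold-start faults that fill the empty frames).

8 → fault, frames [8]
3 → fault, frames [8, 3]
2 → fault, frames [8, 3, 2]
5 → fault, frames [8, 3, 2, 5]
3 → hit
5 → hit
2 → hit
5 → hit
1 → fault, evict 8, frames [3, 2, 5, 1]
8 → fault, evict 1, frames [3, 2, 5, 8]
0 → fault, evict 8, frames [3, 2, 5, 0]
2 → hit
7 → fault, evict 0, frames [3, 2, 5, 7]
3 → hit
2 → hit
3 → hit
8 → fault, evict 7, frames [3, 2, 5, 8]
4 → fault, evict 8, frames [3, 2, 5, 4]
1 → fault, evict 4, frames [3, 2, 5, 1]
8 → fault, evict 1, frames [3, 2, 5, 8]
0 → fault, evict 8, frames [3, 2, 5, 0]
7 → fault, evict 0, frames [3, 2, 5, 7]
Page faults: 14.

14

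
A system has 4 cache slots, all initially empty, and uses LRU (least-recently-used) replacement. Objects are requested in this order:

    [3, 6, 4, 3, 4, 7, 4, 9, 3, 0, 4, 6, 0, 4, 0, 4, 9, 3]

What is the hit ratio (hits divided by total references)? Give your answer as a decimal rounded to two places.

0.50

3 -> fault, frames {3}
6 -> fault, frames {3,6}
4 -> fault, frames {3,6,4}
3 -> hit
4 -> hit
7 -> fault, frames {6,3,4,7}
4 -> hit
9 -> fault, evict 6, frames {3,7,4,9}
3 -> hit
0 -> fault, evict 7, frames {4,9,3,0}
4 -> hit
6 -> fault, evict 9, frames {3,0,4,6}
0 -> hit
4 -> hit
0 -> hit
4 -> hit
9 -> fault, evict 3, frames {6,0,4,9}
3 -> fault, evict 6, frames {0,4,9,3}
Hits: 9 of 18 references → 9/18 = 0.5000.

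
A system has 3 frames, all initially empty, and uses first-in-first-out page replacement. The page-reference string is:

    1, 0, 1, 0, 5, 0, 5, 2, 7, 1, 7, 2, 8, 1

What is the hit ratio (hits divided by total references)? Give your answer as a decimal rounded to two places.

1 -> fault, frames [1]
0 -> fault, frames [1, 0]
1 -> hit
0 -> hit
5 -> fault, frames [1, 0, 5]
0 -> hit
5 -> hit
2 -> fault, evict 1, frames [0, 5, 2]
7 -> fault, evict 0, frames [5, 2, 7]
1 -> fault, evict 5, frames [2, 7, 1]
7 -> hit
2 -> hit
8 -> fault, evict 2, frames [7, 1, 8]
1 -> hit
Hits: 7 of 14 references → 7/14 = 0.5000.

0.50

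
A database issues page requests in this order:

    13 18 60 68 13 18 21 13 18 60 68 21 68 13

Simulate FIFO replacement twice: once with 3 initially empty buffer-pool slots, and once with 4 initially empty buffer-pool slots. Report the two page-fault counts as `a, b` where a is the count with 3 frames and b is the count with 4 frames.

3 frames: F F F F F F F . . F F . . F → 10 faults.
4 frames: F F F F . . F F F F F F . F → 11 faults.
11 > 10: adding a frame increased faults — Belady's anomaly.

10, 11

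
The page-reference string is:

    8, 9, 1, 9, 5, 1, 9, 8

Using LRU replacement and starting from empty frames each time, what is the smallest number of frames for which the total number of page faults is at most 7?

2

f=1: 8 faults
f=2: 7 faults
f=3: 5 faults
f=4: 4 faults
Smallest f with faults ≤ 7 is 2.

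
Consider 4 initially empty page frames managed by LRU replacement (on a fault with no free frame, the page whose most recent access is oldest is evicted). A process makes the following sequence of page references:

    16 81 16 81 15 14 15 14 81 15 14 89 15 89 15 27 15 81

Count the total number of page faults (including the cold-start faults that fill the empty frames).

7

16 → fault, frames [16]
81 → fault, frames [16, 81]
16 → hit
81 → hit
15 → fault, frames [16, 81, 15]
14 → fault, frames [16, 81, 15, 14]
15 → hit
14 → hit
81 → hit
15 → hit
14 → hit
89 → fault, evict 16, frames [81, 15, 14, 89]
15 → hit
89 → hit
15 → hit
27 → fault, evict 81, frames [14, 89, 15, 27]
15 → hit
81 → fault, evict 14, frames [89, 27, 15, 81]
Page faults: 7.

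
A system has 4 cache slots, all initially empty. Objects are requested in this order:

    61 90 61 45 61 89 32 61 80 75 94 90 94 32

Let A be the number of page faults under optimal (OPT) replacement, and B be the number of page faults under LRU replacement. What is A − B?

-2

Under OPT: F F . F . F F . F F F . . . → 8 faults.
Under LRU: F F . F . F F . F F F F . F → 10 faults.
A − B = 8 − 10 = -2.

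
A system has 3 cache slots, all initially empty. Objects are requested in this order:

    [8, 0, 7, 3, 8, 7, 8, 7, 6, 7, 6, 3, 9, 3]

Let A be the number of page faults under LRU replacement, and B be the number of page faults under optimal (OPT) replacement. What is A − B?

2

Under LRU: F F F F F . . . F . . F F . → 8 faults.
Under OPT: F F F F . . . . F . . . F . → 6 faults.
A − B = 8 − 6 = 2.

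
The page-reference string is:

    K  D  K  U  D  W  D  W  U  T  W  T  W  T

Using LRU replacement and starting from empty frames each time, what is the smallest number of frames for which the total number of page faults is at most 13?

f=1: 14 faults
f=2: 8 faults
f=3: 5 faults
f=4: 5 faults
f=5: 5 faults
Smallest f with faults ≤ 13 is 2.

2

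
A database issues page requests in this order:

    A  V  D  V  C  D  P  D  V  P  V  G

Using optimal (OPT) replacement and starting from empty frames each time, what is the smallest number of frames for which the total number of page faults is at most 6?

f=1: 12 faults
f=2: 7 faults
f=3: 6 faults
f=4: 6 faults
f=5: 6 faults
f=6: 6 faults
Smallest f with faults ≤ 6 is 3.

3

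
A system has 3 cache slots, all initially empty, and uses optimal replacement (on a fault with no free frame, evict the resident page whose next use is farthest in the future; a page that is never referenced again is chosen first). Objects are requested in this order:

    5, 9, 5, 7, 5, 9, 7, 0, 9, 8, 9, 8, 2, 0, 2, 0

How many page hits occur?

10

5: miss, frames [5]
9: miss, frames [5, 9]
5: hit
7: miss, frames [5, 9, 7]
5: hit
9: hit
7: hit
0: miss, evict 7, frames [5, 9, 0]
9: hit
8: miss, evict 5, frames [9, 0, 8]
9: hit
8: hit
2: miss, evict 8, frames [9, 0, 2]
0: hit
2: hit
0: hit
Hits: 10.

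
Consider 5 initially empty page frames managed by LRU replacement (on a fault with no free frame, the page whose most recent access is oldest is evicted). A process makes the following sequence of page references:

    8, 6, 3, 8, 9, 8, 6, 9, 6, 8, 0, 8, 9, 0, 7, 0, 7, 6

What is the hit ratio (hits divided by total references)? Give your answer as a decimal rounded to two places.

8 -> miss, frames {8}
6 -> miss, frames {8,6}
3 -> miss, frames {8,6,3}
8 -> hit
9 -> miss, frames {6,3,8,9}
8 -> hit
6 -> hit
9 -> hit
6 -> hit
8 -> hit
0 -> miss, frames {3,9,6,8,0}
8 -> hit
9 -> hit
0 -> hit
7 -> miss, evict 3, frames {6,8,9,0,7}
0 -> hit
7 -> hit
6 -> hit
Hits: 12 of 18 references → 12/18 = 0.6667.

0.67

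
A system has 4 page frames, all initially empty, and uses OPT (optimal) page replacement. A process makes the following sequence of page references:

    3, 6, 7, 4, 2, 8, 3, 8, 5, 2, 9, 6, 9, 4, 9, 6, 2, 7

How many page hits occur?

3: fault, frames {3}
6: fault, frames {3,6}
7: fault, frames {3,6,7}
4: fault, frames {3,6,7,4}
2: fault, evict 7, frames {3,6,4,2}
8: fault, evict 4, frames {3,6,2,8}
3: hit
8: hit
5: fault, evict 8, frames {3,6,2,5}
2: hit
9: fault, evict 5, frames {3,6,2,9}
6: hit
9: hit
4: fault, evict 3, frames {6,2,9,4}
9: hit
6: hit
2: hit
7: fault, evict 4, frames {6,2,9,7}
Hits: 8.

8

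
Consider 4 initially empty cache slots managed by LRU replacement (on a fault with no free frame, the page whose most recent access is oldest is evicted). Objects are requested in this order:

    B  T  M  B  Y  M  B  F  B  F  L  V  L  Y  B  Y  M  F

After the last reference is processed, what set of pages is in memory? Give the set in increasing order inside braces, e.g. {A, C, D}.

{B, F, M, Y}

B → fault, frames {B}
T → fault, frames {B,T}
M → fault, frames {B,T,M}
B → hit
Y → fault, frames {T,M,B,Y}
M → hit
B → hit
F → fault, evict T, frames {Y,M,B,F}
B → hit
F → hit
L → fault, evict Y, frames {M,B,F,L}
V → fault, evict M, frames {B,F,L,V}
L → hit
Y → fault, evict B, frames {F,V,L,Y}
B → fault, evict F, frames {V,L,Y,B}
Y → hit
M → fault, evict V, frames {L,B,Y,M}
F → fault, evict L, frames {B,Y,M,F}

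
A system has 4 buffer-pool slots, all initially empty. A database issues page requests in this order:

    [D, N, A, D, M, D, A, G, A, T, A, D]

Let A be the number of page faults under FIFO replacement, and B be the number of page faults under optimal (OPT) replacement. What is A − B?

Under FIFO: F F F . F . . F . F . F → 7 faults.
Under OPT: F F F . F . . F . F . . → 6 faults.
A − B = 7 − 6 = 1.

1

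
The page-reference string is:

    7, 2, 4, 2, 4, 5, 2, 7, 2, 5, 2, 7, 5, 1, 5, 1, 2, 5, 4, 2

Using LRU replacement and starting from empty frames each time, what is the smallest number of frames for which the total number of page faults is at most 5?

f=1: 20 faults
f=2: 14 faults
f=3: 8 faults
f=4: 6 faults
f=5: 5 faults
Smallest f with faults ≤ 5 is 5.

5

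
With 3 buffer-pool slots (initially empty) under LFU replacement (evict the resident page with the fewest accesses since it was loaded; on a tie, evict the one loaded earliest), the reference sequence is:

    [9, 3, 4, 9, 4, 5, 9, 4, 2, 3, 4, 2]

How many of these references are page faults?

9 -> miss, frames (9)
3 -> miss, frames (9 3)
4 -> miss, frames (9 3 4)
9 -> hit
4 -> hit
5 -> miss, evict 3, frames (9 4 5)
9 -> hit
4 -> hit
2 -> miss, evict 5, frames (9 4 2)
3 -> miss, evict 2, frames (9 4 3)
4 -> hit
2 -> miss, evict 3, frames (9 4 2)
Page faults: 7.

7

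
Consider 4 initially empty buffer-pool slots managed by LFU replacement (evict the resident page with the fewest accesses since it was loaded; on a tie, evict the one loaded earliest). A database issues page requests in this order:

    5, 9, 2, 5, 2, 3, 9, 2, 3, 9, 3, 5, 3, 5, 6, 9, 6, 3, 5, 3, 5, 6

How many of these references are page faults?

5 -> fault, frames (5)
9 -> fault, frames (5 9)
2 -> fault, frames (5 9 2)
5 -> hit
2 -> hit
3 -> fault, frames (5 9 2 3)
9 -> hit
2 -> hit
3 -> hit
9 -> hit
3 -> hit
5 -> hit
3 -> hit
5 -> hit
6 -> fault, evict 9, frames (5 2 3 6)
9 -> fault, evict 6, frames (5 2 3 9)
6 -> fault, evict 9, frames (5 2 3 6)
3 -> hit
5 -> hit
3 -> hit
5 -> hit
6 -> hit
Page faults: 7.

7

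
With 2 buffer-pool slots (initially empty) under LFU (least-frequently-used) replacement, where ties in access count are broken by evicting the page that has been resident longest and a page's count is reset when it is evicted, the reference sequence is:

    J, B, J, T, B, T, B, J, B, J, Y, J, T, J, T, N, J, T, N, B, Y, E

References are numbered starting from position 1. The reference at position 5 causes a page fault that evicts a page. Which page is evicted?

pos 1: J: miss, frames [J]
pos 2: B: miss, frames [J, B]
pos 3: J: hit
pos 4: T: miss, evict B, frames [J, T]
pos 5: B: miss, evict T, frames [J, B]
At position 5, page T is evicted.

T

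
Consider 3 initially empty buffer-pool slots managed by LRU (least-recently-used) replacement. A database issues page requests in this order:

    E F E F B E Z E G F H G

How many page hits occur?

E: miss, frames {E}
F: miss, frames {E,F}
E: hit
F: hit
B: miss, frames {E,F,B}
E: hit
Z: miss, evict F, frames {B,E,Z}
E: hit
G: miss, evict B, frames {Z,E,G}
F: miss, evict Z, frames {E,G,F}
H: miss, evict E, frames {G,F,H}
G: hit
Hits: 5.

5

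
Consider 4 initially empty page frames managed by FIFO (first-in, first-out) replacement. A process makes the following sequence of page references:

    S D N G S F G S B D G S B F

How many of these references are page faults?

S -> fault, frames {S}
D -> fault, frames {S,D}
N -> fault, frames {S,D,N}
G -> fault, frames {S,D,N,G}
S -> hit
F -> fault, evict S, frames {D,N,G,F}
G -> hit
S -> fault, evict D, frames {N,G,F,S}
B -> fault, evict N, frames {G,F,S,B}
D -> fault, evict G, frames {F,S,B,D}
G -> fault, evict F, frames {S,B,D,G}
S -> hit
B -> hit
F -> fault, evict S, frames {B,D,G,F}
Page faults: 10.

10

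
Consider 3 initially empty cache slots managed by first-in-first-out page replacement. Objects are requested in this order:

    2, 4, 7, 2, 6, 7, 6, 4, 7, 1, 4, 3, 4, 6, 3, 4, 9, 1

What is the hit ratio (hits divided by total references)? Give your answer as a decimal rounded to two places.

0.44

2 -> miss, frames {2}
4 -> miss, frames {2,4}
7 -> miss, frames {2,4,7}
2 -> hit
6 -> miss, evict 2, frames {4,7,6}
7 -> hit
6 -> hit
4 -> hit
7 -> hit
1 -> miss, evict 4, frames {7,6,1}
4 -> miss, evict 7, frames {6,1,4}
3 -> miss, evict 6, frames {1,4,3}
4 -> hit
6 -> miss, evict 1, frames {4,3,6}
3 -> hit
4 -> hit
9 -> miss, evict 4, frames {3,6,9}
1 -> miss, evict 3, frames {6,9,1}
Hits: 8 of 18 references → 8/18 = 0.4444.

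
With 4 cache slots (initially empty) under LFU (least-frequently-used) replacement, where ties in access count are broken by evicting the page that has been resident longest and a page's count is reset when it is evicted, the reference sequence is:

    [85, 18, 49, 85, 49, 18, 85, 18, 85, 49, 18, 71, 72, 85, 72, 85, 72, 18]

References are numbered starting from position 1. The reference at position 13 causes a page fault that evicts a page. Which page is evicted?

71

pos 1: 85 → fault, frames (85)
pos 2: 18 → fault, frames (85 18)
pos 3: 49 → fault, frames (85 18 49)
pos 4: 85 → hit
pos 5: 49 → hit
pos 6: 18 → hit
pos 7: 85 → hit
pos 8: 18 → hit
pos 9: 85 → hit
pos 10: 49 → hit
pos 11: 18 → hit
pos 12: 71 → fault, frames (85 18 49 71)
pos 13: 72 → fault, evict 71, frames (85 18 49 72)
At position 13, page 71 is evicted.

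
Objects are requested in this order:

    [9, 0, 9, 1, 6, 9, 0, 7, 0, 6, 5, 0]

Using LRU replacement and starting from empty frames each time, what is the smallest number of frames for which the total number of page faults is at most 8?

f=1: 12 faults
f=2: 10 faults
f=3: 8 faults
f=4: 6 faults
f=5: 6 faults
f=6: 6 faults
Smallest f with faults ≤ 8 is 3.

3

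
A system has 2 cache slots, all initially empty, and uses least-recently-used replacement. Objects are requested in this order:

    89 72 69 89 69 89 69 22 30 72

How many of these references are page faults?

7

89: miss, frames (89)
72: miss, frames (89 72)
69: miss, evict 89, frames (72 69)
89: miss, evict 72, frames (69 89)
69: hit
89: hit
69: hit
22: miss, evict 89, frames (69 22)
30: miss, evict 69, frames (22 30)
72: miss, evict 22, frames (30 72)
Page faults: 7.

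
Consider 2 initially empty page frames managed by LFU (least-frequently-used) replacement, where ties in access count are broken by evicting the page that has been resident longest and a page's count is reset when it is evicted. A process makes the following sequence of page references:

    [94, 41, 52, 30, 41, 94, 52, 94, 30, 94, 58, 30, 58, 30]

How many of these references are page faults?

12

94 -> fault, frames (94)
41 -> fault, frames (94 41)
52 -> fault, evict 94, frames (41 52)
30 -> fault, evict 41, frames (52 30)
41 -> fault, evict 52, frames (30 41)
94 -> fault, evict 30, frames (41 94)
52 -> fault, evict 41, frames (94 52)
94 -> hit
30 -> fault, evict 52, frames (94 30)
94 -> hit
58 -> fault, evict 30, frames (94 58)
30 -> fault, evict 58, frames (94 30)
58 -> fault, evict 30, frames (94 58)
30 -> fault, evict 58, frames (94 30)
Page faults: 12.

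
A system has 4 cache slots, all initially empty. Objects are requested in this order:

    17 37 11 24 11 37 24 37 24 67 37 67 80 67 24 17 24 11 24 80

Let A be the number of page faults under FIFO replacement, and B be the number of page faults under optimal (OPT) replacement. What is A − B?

2

Under FIFO: F F F F . . . . . F . . F . . F . F F . → 9 faults.
Under OPT: F F F F . . . . . F . . F . . . . F . . → 7 faults.
A − B = 9 − 7 = 2.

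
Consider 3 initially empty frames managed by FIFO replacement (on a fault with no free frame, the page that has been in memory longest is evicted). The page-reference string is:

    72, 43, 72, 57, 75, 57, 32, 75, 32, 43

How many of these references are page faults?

6

72: miss, frames (72)
43: miss, frames (72 43)
72: hit
57: miss, frames (72 43 57)
75: miss, evict 72, frames (43 57 75)
57: hit
32: miss, evict 43, frames (57 75 32)
75: hit
32: hit
43: miss, evict 57, frames (75 32 43)
Page faults: 6.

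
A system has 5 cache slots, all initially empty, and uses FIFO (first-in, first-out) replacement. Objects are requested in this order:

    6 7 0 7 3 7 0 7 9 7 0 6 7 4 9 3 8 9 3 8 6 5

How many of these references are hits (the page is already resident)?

6 -> miss, frames (6)
7 -> miss, frames (6 7)
0 -> miss, frames (6 7 0)
7 -> hit
3 -> miss, frames (6 7 0 3)
7 -> hit
0 -> hit
7 -> hit
9 -> miss, frames (6 7 0 3 9)
7 -> hit
0 -> hit
6 -> hit
7 -> hit
4 -> miss, evict 6, frames (7 0 3 9 4)
9 -> hit
3 -> hit
8 -> miss, evict 7, frames (0 3 9 4 8)
9 -> hit
3 -> hit
8 -> hit
6 -> miss, evict 0, frames (3 9 4 8 6)
5 -> miss, evict 3, frames (9 4 8 6 5)
Hits: 13.

13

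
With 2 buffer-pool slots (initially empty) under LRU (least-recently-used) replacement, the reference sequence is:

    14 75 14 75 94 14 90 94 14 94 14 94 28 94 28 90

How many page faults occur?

14: fault, frames {14}
75: fault, frames {14,75}
14: hit
75: hit
94: fault, evict 14, frames {75,94}
14: fault, evict 75, frames {94,14}
90: fault, evict 94, frames {14,90}
94: fault, evict 14, frames {90,94}
14: fault, evict 90, frames {94,14}
94: hit
14: hit
94: hit
28: fault, evict 14, frames {94,28}
94: hit
28: hit
90: fault, evict 94, frames {28,90}
Page faults: 9.

9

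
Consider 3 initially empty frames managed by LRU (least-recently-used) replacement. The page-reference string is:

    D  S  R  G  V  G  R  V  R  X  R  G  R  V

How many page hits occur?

6

D → fault, frames [D]
S → fault, frames [D, S]
R → fault, frames [D, S, R]
G → fault, evict D, frames [S, R, G]
V → fault, evict S, frames [R, G, V]
G → hit
R → hit
V → hit
R → hit
X → fault, evict G, frames [V, R, X]
R → hit
G → fault, evict V, frames [X, R, G]
R → hit
V → fault, evict X, frames [G, R, V]
Hits: 6.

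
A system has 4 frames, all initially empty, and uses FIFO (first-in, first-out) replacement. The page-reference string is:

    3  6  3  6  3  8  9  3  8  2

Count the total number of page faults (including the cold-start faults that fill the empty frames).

5

3 -> miss, frames {3}
6 -> miss, frames {3,6}
3 -> hit
6 -> hit
3 -> hit
8 -> miss, frames {3,6,8}
9 -> miss, frames {3,6,8,9}
3 -> hit
8 -> hit
2 -> miss, evict 3, frames {6,8,9,2}
Page faults: 5.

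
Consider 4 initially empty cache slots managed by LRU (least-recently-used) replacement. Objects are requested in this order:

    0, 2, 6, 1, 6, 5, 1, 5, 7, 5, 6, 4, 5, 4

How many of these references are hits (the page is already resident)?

0 → fault, frames [0]
2 → fault, frames [0, 2]
6 → fault, frames [0, 2, 6]
1 → fault, frames [0, 2, 6, 1]
6 → hit
5 → fault, evict 0, frames [2, 1, 6, 5]
1 → hit
5 → hit
7 → fault, evict 2, frames [6, 1, 5, 7]
5 → hit
6 → hit
4 → fault, evict 1, frames [7, 5, 6, 4]
5 → hit
4 → hit
Hits: 7.

7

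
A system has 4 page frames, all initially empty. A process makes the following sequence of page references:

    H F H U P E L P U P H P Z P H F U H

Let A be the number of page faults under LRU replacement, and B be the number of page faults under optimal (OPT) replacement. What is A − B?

Under LRU: F F . F F F F . . . F . F . . F F . → 10 faults.
Under OPT: F F . F F F F . . . . . F . . F . . → 8 faults.
A − B = 10 − 8 = 2.

2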